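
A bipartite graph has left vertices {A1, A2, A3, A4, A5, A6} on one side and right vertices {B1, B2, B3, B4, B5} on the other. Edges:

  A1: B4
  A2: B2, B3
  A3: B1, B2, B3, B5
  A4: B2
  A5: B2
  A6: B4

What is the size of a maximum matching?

4

Unit-capacity flow: source→left, listed edges, right→sink; max matching = max flow.
Augmenting path A1→B4 (+1); matched 1.
Augmenting path A2→B2 (+1); matched 2.
Augmenting path A3→B1 (+1); matched 3.
Augmenting path A4→B2→A2→B3 (+1); matched 4.
No augmenting path remains; maximum matching = 4.
König certificate: {A2, A3, B2, B4} is a vertex cover of size 4 (every listed pair touches it), so no matching can be larger.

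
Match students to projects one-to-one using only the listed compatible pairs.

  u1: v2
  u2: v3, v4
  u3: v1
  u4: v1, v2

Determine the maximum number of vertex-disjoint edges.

Unit-capacity flow: source→left, listed edges, right→sink; max matching = max flow.
Augmenting path u1→v2 (+1); matched 1.
Augmenting path u2→v3 (+1); matched 2.
Augmenting path u3→v1 (+1); matched 3.
No augmenting path remains; maximum matching = 3.
König certificate: {u2, v1, v2} is a vertex cover of size 3 (every listed pair touches it), so no matching can be larger.

3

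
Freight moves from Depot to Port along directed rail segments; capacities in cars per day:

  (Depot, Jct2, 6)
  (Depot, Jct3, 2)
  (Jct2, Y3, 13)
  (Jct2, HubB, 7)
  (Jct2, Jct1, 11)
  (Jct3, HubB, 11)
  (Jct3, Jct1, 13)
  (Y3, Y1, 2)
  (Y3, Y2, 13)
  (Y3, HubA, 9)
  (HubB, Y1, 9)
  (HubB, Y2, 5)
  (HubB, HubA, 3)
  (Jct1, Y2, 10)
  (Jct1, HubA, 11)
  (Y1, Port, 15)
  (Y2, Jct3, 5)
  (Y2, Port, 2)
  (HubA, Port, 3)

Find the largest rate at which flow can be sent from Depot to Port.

Augment Depot→Jct2→Y3→Y1→Port: bottleneck 2, flow now 2.
Augment Depot→Jct2→Y3→Y2→Port: bottleneck 2, flow now 4.
Augment Depot→Jct2→Y3→HubA→Port: bottleneck 2, flow now 6.
Augment Depot→Jct3→HubB→Y1→Port: bottleneck 2, flow now 8.
No augmenting path remains; maximum flow = 8.
In the residual graph, reachable from Depot: {Depot}.
Min-cut edges: Depot→Jct2 (6), Depot→Jct3 (2); capacity 6 + 2 = 8.
This cut is saturated, so no flow can exceed 8.

8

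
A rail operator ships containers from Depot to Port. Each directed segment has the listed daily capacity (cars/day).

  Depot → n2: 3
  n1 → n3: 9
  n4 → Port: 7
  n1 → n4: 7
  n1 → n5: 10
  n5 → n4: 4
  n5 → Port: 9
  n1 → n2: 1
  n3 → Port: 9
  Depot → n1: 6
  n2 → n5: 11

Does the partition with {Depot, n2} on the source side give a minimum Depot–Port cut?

No — its capacity is 17, but the minimum cut has capacity 9.

Given cut capacity: 6 + 11 = 17.
Augment Depot→n1→n3→Port: bottleneck 6, flow now 6.
Augment Depot→n2→n5→Port: bottleneck 3, flow now 9.
No augmenting path remains; maximum flow = 9.
In the residual graph, reachable from Depot: {Depot}.
Min-cut edges: Depot→n1 (6), Depot→n2 (3); capacity 6 + 3 = 9.
Cut capacity 17 exceeds the max flow 9, so it is not minimum.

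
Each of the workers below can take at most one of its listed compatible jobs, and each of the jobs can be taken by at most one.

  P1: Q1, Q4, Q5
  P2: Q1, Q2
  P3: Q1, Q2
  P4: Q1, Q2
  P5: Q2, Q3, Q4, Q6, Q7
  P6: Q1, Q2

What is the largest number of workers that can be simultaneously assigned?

Unit-capacity flow: source→left, listed edges, right→sink; max matching = max flow.
Augmenting path P1→Q1 (+1); matched 1.
Augmenting path P2→Q2 (+1); matched 2.
Augmenting path P5→Q3 (+1); matched 3.
Augmenting path P3→Q1→P1→Q4 (+1); matched 4.
No augmenting path remains; maximum matching = 4.
König certificate: {P1, P5, Q1, Q2} is a vertex cover of size 4 (every listed pair touches it), so no matching can be larger.

4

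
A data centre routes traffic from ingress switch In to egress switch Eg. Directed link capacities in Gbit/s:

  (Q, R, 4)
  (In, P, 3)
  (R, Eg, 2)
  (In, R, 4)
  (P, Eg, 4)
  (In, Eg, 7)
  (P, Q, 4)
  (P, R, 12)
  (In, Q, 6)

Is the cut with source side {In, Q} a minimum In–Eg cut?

Given cut capacity: 3 + 4 + 7 + 4 = 18.
Augment In→Eg: bottleneck 7, flow now 7.
Augment In→P→Eg: bottleneck 3, flow now 10.
Augment In→R→Eg: bottleneck 2, flow now 12.
No augmenting path remains; maximum flow = 12.
In the residual graph, reachable from In: {In, Q, R}.
Min-cut edges: In→P (3), In→Eg (7), R→Eg (2); capacity 3 + 7 + 2 = 12.
Cut capacity 18 exceeds the max flow 12, so it is not minimum.

No — its capacity is 18, but the minimum cut has capacity 12.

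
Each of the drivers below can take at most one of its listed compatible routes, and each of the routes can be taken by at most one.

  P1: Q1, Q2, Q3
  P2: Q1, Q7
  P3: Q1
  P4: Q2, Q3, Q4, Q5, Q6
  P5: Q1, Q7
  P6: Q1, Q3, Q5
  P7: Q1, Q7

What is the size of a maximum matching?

Unit-capacity flow: source→left, listed edges, right→sink; max matching = max flow.
Augmenting path P1→Q1 (+1); matched 1.
Augmenting path P2→Q7 (+1); matched 2.
Augmenting path P4→Q2 (+1); matched 3.
Augmenting path P6→Q3 (+1); matched 4.
Augmenting path P3→Q1→P1→Q2→P4→Q4 (+1); matched 5.
No augmenting path remains; maximum matching = 5.
König certificate: {P1, P4, P6, Q1, Q7} is a vertex cover of size 5 (every listed pair touches it), so no matching can be larger.

5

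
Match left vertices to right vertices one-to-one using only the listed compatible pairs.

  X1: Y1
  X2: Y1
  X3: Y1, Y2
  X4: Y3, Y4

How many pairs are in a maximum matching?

Unit-capacity flow: source→left, listed edges, right→sink; max matching = max flow.
Augmenting path X1→Y1 (+1); matched 1.
Augmenting path X3→Y2 (+1); matched 2.
Augmenting path X4→Y3 (+1); matched 3.
No augmenting path remains; maximum matching = 3.
König certificate: {X3, X4, Y1} is a vertex cover of size 3 (every listed pair touches it), so no matching can be larger.

3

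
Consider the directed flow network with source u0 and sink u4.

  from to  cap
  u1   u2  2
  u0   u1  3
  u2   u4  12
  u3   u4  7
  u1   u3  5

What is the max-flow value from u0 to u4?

3

Augment u0→u1→u2→u4: bottleneck 2, flow now 2.
Augment u0→u1→u3→u4: bottleneck 1, flow now 3.
No augmenting path remains; maximum flow = 3.
In the residual graph, reachable from u0: {u0}.
Min-cut edges: u0→u1 (3); capacity 3 = 3.
This cut is saturated, so no flow can exceed 3.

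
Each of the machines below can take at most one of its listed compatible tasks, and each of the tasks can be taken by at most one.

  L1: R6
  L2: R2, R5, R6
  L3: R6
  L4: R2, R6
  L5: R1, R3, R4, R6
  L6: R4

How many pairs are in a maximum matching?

Unit-capacity flow: source→left, listed edges, right→sink; max matching = max flow.
Augmenting path L1→R6 (+1); matched 1.
Augmenting path L2→R2 (+1); matched 2.
Augmenting path L5→R1 (+1); matched 3.
Augmenting path L6→R4 (+1); matched 4.
Augmenting path L4→R2→L2→R5 (+1); matched 5.
No augmenting path remains; maximum matching = 5.
König certificate: {L2, L4, L5, L6, R6} is a vertex cover of size 5 (every listed pair touches it), so no matching can be larger.

5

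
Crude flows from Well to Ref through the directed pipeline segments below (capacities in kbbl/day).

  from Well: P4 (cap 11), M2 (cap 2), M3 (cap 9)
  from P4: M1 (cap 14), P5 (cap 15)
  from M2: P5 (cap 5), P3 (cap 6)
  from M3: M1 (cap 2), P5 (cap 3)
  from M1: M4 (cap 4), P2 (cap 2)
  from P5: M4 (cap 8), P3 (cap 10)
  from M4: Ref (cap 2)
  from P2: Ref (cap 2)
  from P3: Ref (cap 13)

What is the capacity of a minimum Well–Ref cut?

16

Augment Well→M2→P3→Ref: bottleneck 2, flow now 2.
Augment Well→P4→M1→M4→Ref: bottleneck 2, flow now 4.
Augment Well→P4→M1→P2→Ref: bottleneck 2, flow now 6.
Augment Well→P4→P5→P3→Ref: bottleneck 7, flow now 13.
Augment Well→M3→P5→P3→Ref: bottleneck 3, flow now 16.
No augmenting path remains; maximum flow = 16.
By max-flow min-cut, the minimum cut capacity equals the max flow.
In the residual graph, reachable from Well: {Well, P4, M3, M1, P5, M4}.
Min-cut edges: Well→M2 (2), M1→P2 (2), P5→P3 (10), M4→Ref (2); capacity 2 + 2 + 10 + 2 = 16.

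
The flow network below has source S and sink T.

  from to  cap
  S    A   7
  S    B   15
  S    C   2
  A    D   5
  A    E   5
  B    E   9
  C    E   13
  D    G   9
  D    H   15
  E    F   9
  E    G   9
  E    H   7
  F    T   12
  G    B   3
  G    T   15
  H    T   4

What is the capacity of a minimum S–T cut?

Augment S→A→D→G→T: bottleneck 5, flow now 5.
Augment S→A→E→F→T: bottleneck 2, flow now 7.
Augment S→B→E→F→T: bottleneck 7, flow now 14.
Augment S→B→E→G→T: bottleneck 2, flow now 16.
Augment S→C→E→G→T: bottleneck 2, flow now 18.
No augmenting path remains; maximum flow = 18.
By max-flow min-cut, the minimum cut capacity equals the max flow.
In the residual graph, reachable from S: {S, B}.
Min-cut edges: S→A (7), S→C (2), B→E (9); capacity 7 + 2 + 9 = 18.

18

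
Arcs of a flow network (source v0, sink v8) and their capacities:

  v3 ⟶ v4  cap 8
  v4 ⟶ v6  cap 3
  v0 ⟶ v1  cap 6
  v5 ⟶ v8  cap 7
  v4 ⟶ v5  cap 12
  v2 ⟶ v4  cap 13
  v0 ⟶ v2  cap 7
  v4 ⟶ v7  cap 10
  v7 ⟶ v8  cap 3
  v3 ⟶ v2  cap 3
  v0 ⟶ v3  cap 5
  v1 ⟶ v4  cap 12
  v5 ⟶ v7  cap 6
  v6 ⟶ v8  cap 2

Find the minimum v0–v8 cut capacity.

12

Augment v0→v1→v4→v5→v8: bottleneck 6, flow now 6.
Augment v0→v2→v4→v5→v8: bottleneck 1, flow now 7.
Augment v0→v2→v4→v6→v8: bottleneck 2, flow now 9.
Augment v0→v2→v4→v7→v8: bottleneck 3, flow now 12.
No augmenting path remains; maximum flow = 12.
By max-flow min-cut, the minimum cut capacity equals the max flow.
In the residual graph, reachable from v0: {v0, v1, v2, v3, v4, v5, v6, v7}.
Min-cut edges: v5→v8 (7), v6→v8 (2), v7→v8 (3); capacity 7 + 2 + 3 = 12.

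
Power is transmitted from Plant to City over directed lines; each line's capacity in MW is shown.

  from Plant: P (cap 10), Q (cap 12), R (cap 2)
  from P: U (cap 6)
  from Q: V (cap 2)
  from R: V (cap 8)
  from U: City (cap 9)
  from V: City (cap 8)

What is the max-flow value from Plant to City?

Augment Plant→P→U→City: bottleneck 6, flow now 6.
Augment Plant→Q→V→City: bottleneck 2, flow now 8.
Augment Plant→R→V→City: bottleneck 2, flow now 10.
No augmenting path remains; maximum flow = 10.
In the residual graph, reachable from Plant: {Plant, P, Q}.
Min-cut edges: Plant→R (2), P→U (6), Q→V (2); capacity 2 + 6 + 2 = 10.
This cut is saturated, so no flow can exceed 10.

10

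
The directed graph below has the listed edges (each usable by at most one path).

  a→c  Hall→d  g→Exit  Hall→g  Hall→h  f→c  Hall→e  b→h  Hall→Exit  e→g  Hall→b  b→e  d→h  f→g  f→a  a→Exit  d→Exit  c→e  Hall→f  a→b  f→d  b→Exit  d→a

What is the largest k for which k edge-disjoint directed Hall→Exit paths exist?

5

Assign every edge capacity 1; by Menger, the answer equals the max flow.
Path Hall→Exit (+1); total 1.
Path Hall→b→Exit (+1); total 2.
Path Hall→d→Exit (+1); total 3.
Path Hall→g→Exit (+1); total 4.
Path Hall→f→a→Exit (+1); total 5.
No residual Hall→Exit path; max flow = 5.
Certifying cut of size 5: {Hall→Exit, Hall→b, Hall→d, Hall→f, g→Exit}.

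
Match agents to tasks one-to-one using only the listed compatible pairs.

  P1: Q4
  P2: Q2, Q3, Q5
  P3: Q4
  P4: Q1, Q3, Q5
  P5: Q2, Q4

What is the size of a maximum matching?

4

Unit-capacity flow: source→left, listed edges, right→sink; max matching = max flow.
Augmenting path P1→Q4 (+1); matched 1.
Augmenting path P2→Q2 (+1); matched 2.
Augmenting path P4→Q1 (+1); matched 3.
Augmenting path P5→Q2→P2→Q3 (+1); matched 4.
No augmenting path remains; maximum matching = 4.
König certificate: {P2, P4, P5, Q4} is a vertex cover of size 4 (every listed pair touches it), so no matching can be larger.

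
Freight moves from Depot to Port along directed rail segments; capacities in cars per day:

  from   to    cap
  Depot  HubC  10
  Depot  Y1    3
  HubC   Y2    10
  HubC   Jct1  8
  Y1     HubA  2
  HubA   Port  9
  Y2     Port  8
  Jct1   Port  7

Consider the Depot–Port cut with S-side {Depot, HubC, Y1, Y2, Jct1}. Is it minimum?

No — its capacity is 17, but the minimum cut has capacity 12.

Given cut capacity: 2 + 8 + 7 = 17.
Augment Depot→HubC→Y2→Port: bottleneck 8, flow now 8.
Augment Depot→HubC→Jct1→Port: bottleneck 2, flow now 10.
Augment Depot→Y1→HubA→Port: bottleneck 2, flow now 12.
No augmenting path remains; maximum flow = 12.
In the residual graph, reachable from Depot: {Depot, Y1}.
Min-cut edges: Depot→HubC (10), Y1→HubA (2); capacity 10 + 2 = 12.
Cut capacity 17 exceeds the max flow 12, so it is not minimum.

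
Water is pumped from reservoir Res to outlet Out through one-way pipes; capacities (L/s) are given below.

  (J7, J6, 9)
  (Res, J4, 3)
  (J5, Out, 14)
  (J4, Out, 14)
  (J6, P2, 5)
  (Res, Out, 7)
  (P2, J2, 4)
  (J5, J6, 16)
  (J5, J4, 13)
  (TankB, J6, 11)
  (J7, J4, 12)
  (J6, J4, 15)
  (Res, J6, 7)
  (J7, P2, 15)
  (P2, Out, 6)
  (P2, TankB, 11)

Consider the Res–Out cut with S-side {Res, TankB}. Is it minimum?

No — its capacity is 28, but the minimum cut has capacity 17.

Given cut capacity: 7 + 3 + 7 + 11 = 28.
Augment Res→Out: bottleneck 7, flow now 7.
Augment Res→J4→Out: bottleneck 3, flow now 10.
Augment Res→J6→P2→Out: bottleneck 5, flow now 15.
Augment Res→J6→J4→Out: bottleneck 2, flow now 17.
No augmenting path remains; maximum flow = 17.
In the residual graph, reachable from Res: {Res}.
Min-cut edges: Res→J6 (7), Res→J4 (3), Res→Out (7); capacity 7 + 3 + 7 = 17.
Cut capacity 28 exceeds the max flow 17, so it is not minimum.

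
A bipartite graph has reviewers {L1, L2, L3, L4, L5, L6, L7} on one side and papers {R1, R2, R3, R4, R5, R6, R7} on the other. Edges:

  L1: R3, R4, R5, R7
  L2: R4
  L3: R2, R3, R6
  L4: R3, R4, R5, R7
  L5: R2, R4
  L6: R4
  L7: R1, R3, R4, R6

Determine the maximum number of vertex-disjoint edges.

Unit-capacity flow: source→left, listed edges, right→sink; max matching = max flow.
Augmenting path L1→R3 (+1); matched 1.
Augmenting path L2→R4 (+1); matched 2.
Augmenting path L3→R2 (+1); matched 3.
Augmenting path L4→R5 (+1); matched 4.
Augmenting path L7→R1 (+1); matched 5.
Augmenting path L5→R2→L3→R6 (+1); matched 6.
No augmenting path remains; maximum matching = 6.
König certificate: {L1, L3, L4, L5, L7, R4} is a vertex cover of size 6 (every listed pair touches it), so no matching can be larger.

6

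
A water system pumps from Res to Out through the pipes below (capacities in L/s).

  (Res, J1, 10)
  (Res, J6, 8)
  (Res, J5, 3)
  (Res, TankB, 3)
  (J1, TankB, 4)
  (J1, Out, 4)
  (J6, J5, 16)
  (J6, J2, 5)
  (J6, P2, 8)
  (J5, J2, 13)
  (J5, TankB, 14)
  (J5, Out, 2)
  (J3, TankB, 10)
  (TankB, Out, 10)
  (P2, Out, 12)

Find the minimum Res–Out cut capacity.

22

Augment Res→J1→Out: bottleneck 4, flow now 4.
Augment Res→J5→Out: bottleneck 2, flow now 6.
Augment Res→TankB→Out: bottleneck 3, flow now 9.
Augment Res→J1→TankB→Out: bottleneck 4, flow now 13.
Augment Res→J6→P2→Out: bottleneck 8, flow now 21.
Augment Res→J5→TankB→Out: bottleneck 1, flow now 22.
No augmenting path remains; maximum flow = 22.
By max-flow min-cut, the minimum cut capacity equals the max flow.
In the residual graph, reachable from Res: {Res, J1}.
Min-cut edges: Res→J6 (8), Res→J5 (3), Res→TankB (3), J1→TankB (4), J1→Out (4); capacity 8 + 3 + 3 + 4 + 4 = 22.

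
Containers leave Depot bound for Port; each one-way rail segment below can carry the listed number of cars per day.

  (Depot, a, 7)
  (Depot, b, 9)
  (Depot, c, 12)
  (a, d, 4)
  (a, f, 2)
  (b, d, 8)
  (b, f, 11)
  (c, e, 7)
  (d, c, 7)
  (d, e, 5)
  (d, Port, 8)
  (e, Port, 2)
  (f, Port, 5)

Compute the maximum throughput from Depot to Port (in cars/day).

Augment Depot→a→d→Port: bottleneck 4, flow now 4.
Augment Depot→a→f→Port: bottleneck 2, flow now 6.
Augment Depot→b→d→Port: bottleneck 4, flow now 10.
Augment Depot→b→f→Port: bottleneck 3, flow now 13.
Augment Depot→c→e→Port: bottleneck 2, flow now 15.
No augmenting path remains; maximum flow = 15.
In the residual graph, reachable from Depot: {Depot, a, b, c, d, e, f}.
Min-cut edges: d→Port (8), e→Port (2), f→Port (5); capacity 8 + 2 + 5 = 15.
This cut is saturated, so no flow can exceed 15.

15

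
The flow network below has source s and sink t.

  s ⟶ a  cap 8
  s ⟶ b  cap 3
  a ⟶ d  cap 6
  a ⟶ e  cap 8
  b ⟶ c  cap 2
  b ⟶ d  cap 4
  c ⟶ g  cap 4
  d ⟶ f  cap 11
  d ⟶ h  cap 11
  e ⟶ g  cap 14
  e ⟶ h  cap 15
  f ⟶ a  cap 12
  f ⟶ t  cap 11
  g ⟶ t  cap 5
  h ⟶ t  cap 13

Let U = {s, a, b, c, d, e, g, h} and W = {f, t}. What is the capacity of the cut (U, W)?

29

Edges leaving {s, a, b, c, d, e, g, h}: d→f (11), g→t (5), h→t (13).
Cut capacity = 11 + 5 + 13 = 29.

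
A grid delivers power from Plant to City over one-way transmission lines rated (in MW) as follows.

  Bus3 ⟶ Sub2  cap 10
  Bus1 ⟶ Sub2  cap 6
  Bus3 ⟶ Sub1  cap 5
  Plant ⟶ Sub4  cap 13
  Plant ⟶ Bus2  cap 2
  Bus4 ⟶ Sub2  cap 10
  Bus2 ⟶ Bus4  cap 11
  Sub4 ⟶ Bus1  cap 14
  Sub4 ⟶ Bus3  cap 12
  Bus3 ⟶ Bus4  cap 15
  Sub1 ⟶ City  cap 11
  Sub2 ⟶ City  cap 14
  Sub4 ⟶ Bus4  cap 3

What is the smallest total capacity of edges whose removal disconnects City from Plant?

Augment Plant→Sub4→Bus3→Sub2→City: bottleneck 10, flow now 10.
Augment Plant→Sub4→Bus3→Sub1→City: bottleneck 2, flow now 12.
Augment Plant→Sub4→Bus1→Sub2→City: bottleneck 1, flow now 13.
Augment Plant→Bus2→Bus4→Sub2→City: bottleneck 2, flow now 15.
No augmenting path remains; maximum flow = 15.
By max-flow min-cut, the minimum cut capacity equals the max flow.
In the residual graph, reachable from Plant: {Plant}.
Min-cut edges: Plant→Sub4 (13), Plant→Bus2 (2); capacity 13 + 2 = 15.

15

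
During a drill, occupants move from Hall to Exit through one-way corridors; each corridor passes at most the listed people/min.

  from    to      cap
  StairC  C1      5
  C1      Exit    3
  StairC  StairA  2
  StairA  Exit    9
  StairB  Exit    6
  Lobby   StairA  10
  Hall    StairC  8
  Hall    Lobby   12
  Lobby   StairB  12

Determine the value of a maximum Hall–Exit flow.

Augment Hall→Lobby→StairB→Exit: bottleneck 6, flow now 6.
Augment Hall→Lobby→StairA→Exit: bottleneck 6, flow now 12.
Augment Hall→StairC→StairA→Exit: bottleneck 2, flow now 14.
Augment Hall→StairC→C1→Exit: bottleneck 3, flow now 17.
No augmenting path remains; maximum flow = 17.
In the residual graph, reachable from Hall: {Hall, StairC, C1}.
Min-cut edges: Hall→Lobby (12), StairC→StairA (2), C1→Exit (3); capacity 12 + 2 + 3 = 17.
This cut is saturated, so no flow can exceed 17.

17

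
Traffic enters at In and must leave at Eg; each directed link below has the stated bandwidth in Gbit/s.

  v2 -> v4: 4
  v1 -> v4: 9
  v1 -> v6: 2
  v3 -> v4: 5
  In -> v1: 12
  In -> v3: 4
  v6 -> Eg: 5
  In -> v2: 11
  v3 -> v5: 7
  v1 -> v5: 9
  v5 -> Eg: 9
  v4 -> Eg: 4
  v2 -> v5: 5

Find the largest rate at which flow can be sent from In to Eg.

15

Augment In→v1→v4→Eg: bottleneck 4, flow now 4.
Augment In→v1→v5→Eg: bottleneck 8, flow now 12.
Augment In→v2→v5→Eg: bottleneck 1, flow now 13.
Augment In→v2→v4→v1→v6→Eg: bottleneck 2, flow now 15. (uses reverse residual edge)
No augmenting path remains; maximum flow = 15.
In the residual graph, reachable from In: {In, v1, v2, v3, v4, v5}.
Min-cut edges: v1→v6 (2), v4→Eg (4), v5→Eg (9); capacity 2 + 4 + 9 = 15.
This cut is saturated, so no flow can exceed 15.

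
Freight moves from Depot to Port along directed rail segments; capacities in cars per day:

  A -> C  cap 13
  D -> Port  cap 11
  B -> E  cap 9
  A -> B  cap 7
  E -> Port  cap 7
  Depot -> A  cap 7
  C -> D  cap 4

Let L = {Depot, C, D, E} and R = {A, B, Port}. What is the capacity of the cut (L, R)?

25

Edges leaving {Depot, C, D, E}: Depot→A (7), D→Port (11), E→Port (7).
Cut capacity = 7 + 11 + 7 = 25.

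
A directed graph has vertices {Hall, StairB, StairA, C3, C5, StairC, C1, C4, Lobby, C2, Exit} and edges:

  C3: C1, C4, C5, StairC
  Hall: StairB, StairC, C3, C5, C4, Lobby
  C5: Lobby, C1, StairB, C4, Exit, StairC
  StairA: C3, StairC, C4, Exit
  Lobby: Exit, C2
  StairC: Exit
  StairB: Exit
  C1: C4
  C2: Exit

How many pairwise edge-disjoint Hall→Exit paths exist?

Assign every edge capacity 1; by Menger, the answer equals the max flow.
Path Hall→StairB→Exit (+1); total 1.
Path Hall→C5→Exit (+1); total 2.
Path Hall→StairC→Exit (+1); total 3.
Path Hall→Lobby→Exit (+1); total 4.
Path Hall→C3→C5→Lobby→C2→Exit (+1); total 5.
No residual Hall→Exit path; max flow = 5.
Certifying cut of size 5: {Hall→C3, Hall→C5, Hall→Lobby, Hall→StairB, Hall→StairC}.

5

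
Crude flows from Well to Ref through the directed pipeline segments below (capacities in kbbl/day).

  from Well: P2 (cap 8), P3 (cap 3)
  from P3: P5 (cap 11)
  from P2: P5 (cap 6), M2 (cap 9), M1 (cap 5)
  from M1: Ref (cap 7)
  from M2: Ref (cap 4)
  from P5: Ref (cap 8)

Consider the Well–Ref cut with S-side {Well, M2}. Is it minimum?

Given cut capacity: 3 + 8 + 4 = 15.
Augment Well→P3→P5→Ref: bottleneck 3, flow now 3.
Augment Well→P2→M1→Ref: bottleneck 5, flow now 8.
Augment Well→P2→M2→Ref: bottleneck 3, flow now 11.
No augmenting path remains; maximum flow = 11.
In the residual graph, reachable from Well: {Well}.
Min-cut edges: Well→P3 (3), Well→P2 (8); capacity 3 + 8 = 11.
Cut capacity 15 exceeds the max flow 11, so it is not minimum.

No — its capacity is 15, but the minimum cut has capacity 11.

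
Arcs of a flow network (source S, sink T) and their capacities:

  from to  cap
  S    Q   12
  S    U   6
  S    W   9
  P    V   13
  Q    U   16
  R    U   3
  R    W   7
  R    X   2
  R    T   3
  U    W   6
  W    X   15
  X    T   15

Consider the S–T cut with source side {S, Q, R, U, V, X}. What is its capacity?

Edges leaving {S, Q, R, U, V, X}: S→W (9), R→W (7), R→T (3), U→W (6), X→T (15).
Cut capacity = 9 + 7 + 3 + 6 + 15 = 40.

40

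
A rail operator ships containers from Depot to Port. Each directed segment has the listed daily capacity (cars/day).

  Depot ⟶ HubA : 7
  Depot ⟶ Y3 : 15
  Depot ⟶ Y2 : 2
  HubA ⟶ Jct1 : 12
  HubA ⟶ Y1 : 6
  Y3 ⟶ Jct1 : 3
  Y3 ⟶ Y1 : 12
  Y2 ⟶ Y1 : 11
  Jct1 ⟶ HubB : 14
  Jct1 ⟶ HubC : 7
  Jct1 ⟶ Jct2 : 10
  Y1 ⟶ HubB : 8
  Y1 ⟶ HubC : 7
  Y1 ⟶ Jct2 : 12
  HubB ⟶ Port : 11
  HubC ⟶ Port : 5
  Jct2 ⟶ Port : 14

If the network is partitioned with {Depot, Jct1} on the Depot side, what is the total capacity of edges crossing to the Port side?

55

Edges leaving {Depot, Jct1}: Depot→HubA (7), Depot→Y3 (15), Depot→Y2 (2), Jct1→HubB (14), Jct1→HubC (7), Jct1→Jct2 (10).
Cut capacity = 7 + 15 + 2 + 14 + 7 + 10 = 55.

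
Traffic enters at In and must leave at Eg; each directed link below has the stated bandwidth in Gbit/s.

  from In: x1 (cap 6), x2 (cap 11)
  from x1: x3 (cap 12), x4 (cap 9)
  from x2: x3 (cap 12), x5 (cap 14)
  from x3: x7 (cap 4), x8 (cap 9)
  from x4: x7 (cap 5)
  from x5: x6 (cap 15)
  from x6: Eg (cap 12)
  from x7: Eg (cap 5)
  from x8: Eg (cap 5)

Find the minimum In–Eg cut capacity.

17

Augment In→x1→x3→x7→Eg: bottleneck 4, flow now 4.
Augment In→x1→x3→x8→Eg: bottleneck 2, flow now 6.
Augment In→x2→x3→x8→Eg: bottleneck 3, flow now 9.
Augment In→x2→x5→x6→Eg: bottleneck 8, flow now 17.
No augmenting path remains; maximum flow = 17.
By max-flow min-cut, the minimum cut capacity equals the max flow.
In the residual graph, reachable from In: {In}.
Min-cut edges: In→x1 (6), In→x2 (11); capacity 6 + 11 = 17.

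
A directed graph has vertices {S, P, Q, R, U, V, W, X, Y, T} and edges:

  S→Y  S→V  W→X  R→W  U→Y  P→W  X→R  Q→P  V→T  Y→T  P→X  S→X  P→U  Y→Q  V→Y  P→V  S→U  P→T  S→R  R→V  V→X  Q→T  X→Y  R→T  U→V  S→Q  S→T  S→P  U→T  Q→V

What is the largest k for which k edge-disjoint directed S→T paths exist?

Assign every edge capacity 1; by Menger, the answer equals the max flow.
Path S→T (+1); total 1.
Path S→P→T (+1); total 2.
Path S→Q→T (+1); total 3.
Path S→R→T (+1); total 4.
Path S→U→T (+1); total 5.
Path S→V→T (+1); total 6.
Path S→Y→T (+1); total 7.
No residual S→T path; max flow = 7.
Certifying cut of size 7: {P→T, Q→T, R→T, S→T, U→T, V→T, Y→T}.

7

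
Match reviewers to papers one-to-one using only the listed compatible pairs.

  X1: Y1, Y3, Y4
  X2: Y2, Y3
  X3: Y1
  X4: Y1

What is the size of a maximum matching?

3

Unit-capacity flow: source→left, listed edges, right→sink; max matching = max flow.
Augmenting path X1→Y1 (+1); matched 1.
Augmenting path X2→Y2 (+1); matched 2.
Augmenting path X3→Y1→X1→Y3 (+1); matched 3.
No augmenting path remains; maximum matching = 3.
König certificate: {X1, X2, Y1} is a vertex cover of size 3 (every listed pair touches it), so no matching can be larger.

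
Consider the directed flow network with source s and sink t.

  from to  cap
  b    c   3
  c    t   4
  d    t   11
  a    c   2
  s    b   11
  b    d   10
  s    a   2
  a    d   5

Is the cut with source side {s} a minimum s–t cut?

Given cut capacity: 2 + 11 = 13.
Augment s→a→c→t: bottleneck 2, flow now 2.
Augment s→b→c→t: bottleneck 2, flow now 4.
Augment s→b→d→t: bottleneck 9, flow now 13.
No augmenting path remains; maximum flow = 13.
Cut capacity 13 equals the max flow, so it is a minimum cut.

Yes — it is a minimum cut (capacity 13).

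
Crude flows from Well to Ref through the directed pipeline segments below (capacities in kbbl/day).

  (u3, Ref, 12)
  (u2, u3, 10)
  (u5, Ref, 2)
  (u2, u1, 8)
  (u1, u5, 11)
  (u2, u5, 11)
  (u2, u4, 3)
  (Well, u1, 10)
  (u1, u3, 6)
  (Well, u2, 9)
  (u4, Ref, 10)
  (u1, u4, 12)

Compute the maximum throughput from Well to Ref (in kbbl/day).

Augment Well→u1→u3→Ref: bottleneck 6, flow now 6.
Augment Well→u1→u4→Ref: bottleneck 4, flow now 10.
Augment Well→u2→u3→Ref: bottleneck 6, flow now 16.
Augment Well→u2→u4→Ref: bottleneck 3, flow now 19.
No augmenting path remains; maximum flow = 19.
In the residual graph, reachable from Well: {Well}.
Min-cut edges: Well→u1 (10), Well→u2 (9); capacity 10 + 9 = 19.
This cut is saturated, so no flow can exceed 19.

19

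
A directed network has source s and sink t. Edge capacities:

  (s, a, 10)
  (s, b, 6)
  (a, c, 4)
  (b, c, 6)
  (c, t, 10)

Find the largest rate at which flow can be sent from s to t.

10

Augment s→a→c→t: bottleneck 4, flow now 4.
Augment s→b→c→t: bottleneck 6, flow now 10.
No augmenting path remains; maximum flow = 10.
In the residual graph, reachable from s: {s, a}.
Min-cut edges: s→b (6), a→c (4); capacity 6 + 4 = 10.
This cut is saturated, so no flow can exceed 10.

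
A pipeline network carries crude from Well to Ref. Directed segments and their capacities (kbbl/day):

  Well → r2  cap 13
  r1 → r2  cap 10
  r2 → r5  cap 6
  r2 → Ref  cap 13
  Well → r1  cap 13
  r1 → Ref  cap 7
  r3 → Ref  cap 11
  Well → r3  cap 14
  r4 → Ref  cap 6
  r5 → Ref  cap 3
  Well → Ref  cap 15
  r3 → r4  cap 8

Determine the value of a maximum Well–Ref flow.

52

Augment Well→Ref: bottleneck 15, flow now 15.
Augment Well→r1→Ref: bottleneck 7, flow now 22.
Augment Well→r2→Ref: bottleneck 13, flow now 35.
Augment Well→r3→Ref: bottleneck 11, flow now 46.
Augment Well→r3→r4→Ref: bottleneck 3, flow now 49.
Augment Well→r1→r2→r5→Ref: bottleneck 3, flow now 52.
No augmenting path remains; maximum flow = 52.
In the residual graph, reachable from Well: {Well, r1, r2, r5}.
Min-cut edges: Well→r3 (14), Well→Ref (15), r1→Ref (7), r2→Ref (13), r5→Ref (3); capacity 14 + 15 + 7 + 13 + 3 = 52.
This cut is saturated, so no flow can exceed 52.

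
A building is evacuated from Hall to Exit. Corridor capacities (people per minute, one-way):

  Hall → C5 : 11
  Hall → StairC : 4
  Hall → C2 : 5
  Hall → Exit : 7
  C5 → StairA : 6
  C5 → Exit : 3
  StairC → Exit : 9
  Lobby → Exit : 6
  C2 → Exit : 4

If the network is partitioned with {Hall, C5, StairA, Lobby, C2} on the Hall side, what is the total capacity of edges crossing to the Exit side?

Edges leaving {Hall, C5, StairA, Lobby, C2}: Hall→StairC (4), Hall→Exit (7), C5→Exit (3), Lobby→Exit (6), C2→Exit (4).
Cut capacity = 4 + 7 + 3 + 6 + 4 = 24.

24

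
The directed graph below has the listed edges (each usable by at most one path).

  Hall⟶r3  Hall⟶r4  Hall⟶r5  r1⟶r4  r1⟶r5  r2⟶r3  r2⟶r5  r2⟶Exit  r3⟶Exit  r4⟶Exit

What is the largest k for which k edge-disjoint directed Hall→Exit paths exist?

Assign every edge capacity 1; by Menger, the answer equals the max flow.
Path Hall→r3→Exit (+1); total 1.
Path Hall→r4→Exit (+1); total 2.
No residual Hall→Exit path; max flow = 2.
Certifying cut of size 2: {Hall→r3, Hall→r4}.

2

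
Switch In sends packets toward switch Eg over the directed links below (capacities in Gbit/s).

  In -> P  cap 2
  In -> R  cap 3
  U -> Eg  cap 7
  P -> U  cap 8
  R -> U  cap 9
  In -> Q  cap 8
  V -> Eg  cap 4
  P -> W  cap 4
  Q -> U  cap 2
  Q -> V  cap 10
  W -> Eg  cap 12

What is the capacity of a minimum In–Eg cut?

11

Augment In→P→U→Eg: bottleneck 2, flow now 2.
Augment In→Q→U→Eg: bottleneck 2, flow now 4.
Augment In→Q→V→Eg: bottleneck 4, flow now 8.
Augment In→R→U→Eg: bottleneck 3, flow now 11.
No augmenting path remains; maximum flow = 11.
By max-flow min-cut, the minimum cut capacity equals the max flow.
In the residual graph, reachable from In: {In, Q, V}.
Min-cut edges: In→P (2), In→R (3), Q→U (2), V→Eg (4); capacity 2 + 3 + 2 + 4 = 11.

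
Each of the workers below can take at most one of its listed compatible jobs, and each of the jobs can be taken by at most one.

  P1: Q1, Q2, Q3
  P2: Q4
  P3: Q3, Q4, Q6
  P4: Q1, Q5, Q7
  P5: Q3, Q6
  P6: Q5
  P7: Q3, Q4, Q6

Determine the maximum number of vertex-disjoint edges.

6

Unit-capacity flow: source→left, listed edges, right→sink; max matching = max flow.
Augmenting path P1→Q1 (+1); matched 1.
Augmenting path P2→Q4 (+1); matched 2.
Augmenting path P3→Q3 (+1); matched 3.
Augmenting path P4→Q5 (+1); matched 4.
Augmenting path P5→Q6 (+1); matched 5.
Augmenting path P6→Q5→P4→Q7 (+1); matched 6.
No augmenting path remains; maximum matching = 6.
König certificate: {P1, P4, P6, Q3, Q4, Q6} is a vertex cover of size 6 (every listed pair touches it), so no matching can be larger.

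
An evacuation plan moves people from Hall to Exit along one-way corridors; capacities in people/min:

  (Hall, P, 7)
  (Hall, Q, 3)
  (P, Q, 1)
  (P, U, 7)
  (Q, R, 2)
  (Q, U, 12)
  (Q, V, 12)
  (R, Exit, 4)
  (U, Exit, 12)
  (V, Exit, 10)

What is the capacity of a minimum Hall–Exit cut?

10

Augment Hall→P→U→Exit: bottleneck 7, flow now 7.
Augment Hall→Q→R→Exit: bottleneck 2, flow now 9.
Augment Hall→Q→U→Exit: bottleneck 1, flow now 10.
No augmenting path remains; maximum flow = 10.
By max-flow min-cut, the minimum cut capacity equals the max flow.
In the residual graph, reachable from Hall: {Hall}.
Min-cut edges: Hall→P (7), Hall→Q (3); capacity 7 + 3 = 10.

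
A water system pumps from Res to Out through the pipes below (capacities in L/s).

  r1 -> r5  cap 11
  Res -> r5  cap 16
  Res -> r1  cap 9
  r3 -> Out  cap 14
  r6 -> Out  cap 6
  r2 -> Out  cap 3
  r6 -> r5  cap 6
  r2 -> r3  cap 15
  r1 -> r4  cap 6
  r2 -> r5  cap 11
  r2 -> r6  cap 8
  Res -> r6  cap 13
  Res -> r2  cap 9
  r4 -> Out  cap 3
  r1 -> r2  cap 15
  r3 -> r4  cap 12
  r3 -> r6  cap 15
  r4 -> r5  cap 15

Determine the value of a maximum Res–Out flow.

24

Augment Res→r2→Out: bottleneck 3, flow now 3.
Augment Res→r6→Out: bottleneck 6, flow now 9.
Augment Res→r1→r4→Out: bottleneck 3, flow now 12.
Augment Res→r2→r3→Out: bottleneck 6, flow now 18.
Augment Res→r1→r2→r3→Out: bottleneck 6, flow now 24.
No augmenting path remains; maximum flow = 24.
In the residual graph, reachable from Res: {Res, r5, r6}.
Min-cut edges: Res→r1 (9), Res→r2 (9), r6→Out (6); capacity 9 + 9 + 6 = 24.
This cut is saturated, so no flow can exceed 24.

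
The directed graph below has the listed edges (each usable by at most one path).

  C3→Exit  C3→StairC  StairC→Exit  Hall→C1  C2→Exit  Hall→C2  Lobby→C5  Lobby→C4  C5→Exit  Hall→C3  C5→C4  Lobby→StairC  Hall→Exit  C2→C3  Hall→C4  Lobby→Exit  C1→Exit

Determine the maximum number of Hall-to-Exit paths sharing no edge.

4

Assign every edge capacity 1; by Menger, the answer equals the max flow.
Path Hall→Exit (+1); total 1.
Path Hall→C1→Exit (+1); total 2.
Path Hall→C3→Exit (+1); total 3.
Path Hall→C2→Exit (+1); total 4.
No residual Hall→Exit path; max flow = 4.
Certifying cut of size 4: {Hall→C1, Hall→C2, Hall→C3, Hall→Exit}.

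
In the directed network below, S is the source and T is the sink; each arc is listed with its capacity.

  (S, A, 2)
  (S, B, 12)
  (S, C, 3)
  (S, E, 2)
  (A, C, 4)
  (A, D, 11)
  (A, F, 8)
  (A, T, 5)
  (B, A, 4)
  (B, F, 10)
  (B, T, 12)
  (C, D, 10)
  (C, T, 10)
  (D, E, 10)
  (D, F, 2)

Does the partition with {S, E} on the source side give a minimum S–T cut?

Given cut capacity: 2 + 12 + 3 = 17.
Augment S→A→T: bottleneck 2, flow now 2.
Augment S→B→T: bottleneck 12, flow now 14.
Augment S→C→T: bottleneck 3, flow now 17.
No augmenting path remains; maximum flow = 17.
Cut capacity 17 equals the max flow, so it is a minimum cut.

Yes — it is a minimum cut (capacity 17).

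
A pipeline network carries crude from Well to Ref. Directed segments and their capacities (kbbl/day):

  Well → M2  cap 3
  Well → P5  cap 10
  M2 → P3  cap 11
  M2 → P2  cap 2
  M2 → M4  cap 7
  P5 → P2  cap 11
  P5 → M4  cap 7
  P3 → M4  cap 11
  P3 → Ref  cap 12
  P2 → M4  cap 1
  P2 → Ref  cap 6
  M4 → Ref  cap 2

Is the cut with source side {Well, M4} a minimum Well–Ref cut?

Given cut capacity: 3 + 10 + 2 = 15.
Augment Well→M2→P3→Ref: bottleneck 3, flow now 3.
Augment Well→P5→P2→Ref: bottleneck 6, flow now 9.
Augment Well→P5→M4→Ref: bottleneck 2, flow now 11.
No augmenting path remains; maximum flow = 11.
In the residual graph, reachable from Well: {Well, P5, P2, M4}.
Min-cut edges: Well→M2 (3), P2→Ref (6), M4→Ref (2); capacity 3 + 6 + 2 = 11.
Cut capacity 15 exceeds the max flow 11, so it is not minimum.

No — its capacity is 15, but the minimum cut has capacity 11.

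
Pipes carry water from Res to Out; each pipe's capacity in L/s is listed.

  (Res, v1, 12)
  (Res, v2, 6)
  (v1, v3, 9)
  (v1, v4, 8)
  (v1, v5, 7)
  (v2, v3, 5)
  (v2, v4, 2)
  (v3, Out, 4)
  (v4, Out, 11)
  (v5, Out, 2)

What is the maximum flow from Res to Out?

16

Augment Res→v1→v3→Out: bottleneck 4, flow now 4.
Augment Res→v1→v4→Out: bottleneck 8, flow now 12.
Augment Res→v2→v4→Out: bottleneck 2, flow now 14.
Augment Res→v2→v3→v1→v5→Out: bottleneck 2, flow now 16. (uses reverse residual edge)
No augmenting path remains; maximum flow = 16.
In the residual graph, reachable from Res: {Res, v1, v2, v3, v5}.
Min-cut edges: v1→v4 (8), v2→v4 (2), v3→Out (4), v5→Out (2); capacity 8 + 2 + 4 + 2 = 16.
This cut is saturated, so no flow can exceed 16.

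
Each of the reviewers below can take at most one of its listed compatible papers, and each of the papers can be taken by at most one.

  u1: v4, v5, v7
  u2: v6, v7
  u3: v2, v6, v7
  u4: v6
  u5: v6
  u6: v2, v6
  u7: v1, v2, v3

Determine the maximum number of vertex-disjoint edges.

5

Unit-capacity flow: source→left, listed edges, right→sink; max matching = max flow.
Augmenting path u1→v4 (+1); matched 1.
Augmenting path u2→v6 (+1); matched 2.
Augmenting path u3→v2 (+1); matched 3.
Augmenting path u7→v1 (+1); matched 4.
Augmenting path u4→v6→u2→v7 (+1); matched 5.
No augmenting path remains; maximum matching = 5.
König certificate: {u1, u7, v2, v6, v7} is a vertex cover of size 5 (every listed pair touches it), so no matching can be larger.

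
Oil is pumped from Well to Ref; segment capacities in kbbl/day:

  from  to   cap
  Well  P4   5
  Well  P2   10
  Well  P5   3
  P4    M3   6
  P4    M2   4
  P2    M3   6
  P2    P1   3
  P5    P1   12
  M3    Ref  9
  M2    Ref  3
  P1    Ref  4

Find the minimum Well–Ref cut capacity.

15

Augment Well→P4→M3→Ref: bottleneck 5, flow now 5.
Augment Well→P2→M3→Ref: bottleneck 4, flow now 9.
Augment Well→P2→P1→Ref: bottleneck 3, flow now 12.
Augment Well→P5→P1→Ref: bottleneck 1, flow now 13.
Augment Well→P2→M3→P4→M2→Ref: bottleneck 2, flow now 15. (uses reverse residual edge)
No augmenting path remains; maximum flow = 15.
By max-flow min-cut, the minimum cut capacity equals the max flow.
In the residual graph, reachable from Well: {Well, P2, P5, P1}.
Min-cut edges: Well→P4 (5), P2→M3 (6), P1→Ref (4); capacity 5 + 6 + 4 = 15.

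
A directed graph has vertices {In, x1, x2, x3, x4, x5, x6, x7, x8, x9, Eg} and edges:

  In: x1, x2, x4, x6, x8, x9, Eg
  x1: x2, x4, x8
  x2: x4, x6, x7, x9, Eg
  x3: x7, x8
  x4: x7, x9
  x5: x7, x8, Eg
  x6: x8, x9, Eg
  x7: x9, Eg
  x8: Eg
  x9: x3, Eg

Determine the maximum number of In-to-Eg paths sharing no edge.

Assign every edge capacity 1; by Menger, the answer equals the max flow.
Path In→Eg (+1); total 1.
Path In→x2→Eg (+1); total 2.
Path In→x6→Eg (+1); total 3.
Path In→x8→Eg (+1); total 4.
Path In→x9→Eg (+1); total 5.
Path In→x4→x7→Eg (+1); total 6.
No residual In→Eg path; max flow = 6.
Certifying cut of size 6: {In→Eg, x2→Eg, x6→Eg, x7→Eg, x8→Eg, x9→Eg}.

6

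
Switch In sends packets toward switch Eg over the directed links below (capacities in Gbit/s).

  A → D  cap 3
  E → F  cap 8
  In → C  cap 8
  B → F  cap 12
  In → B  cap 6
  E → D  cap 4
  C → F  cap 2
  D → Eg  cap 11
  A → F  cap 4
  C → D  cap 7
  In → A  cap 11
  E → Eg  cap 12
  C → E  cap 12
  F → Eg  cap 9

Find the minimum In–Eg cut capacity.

20

Augment In→A→D→Eg: bottleneck 3, flow now 3.
Augment In→A→F→Eg: bottleneck 4, flow now 7.
Augment In→B→F→Eg: bottleneck 5, flow now 12.
Augment In→C→D→Eg: bottleneck 7, flow now 19.
Augment In→C→E→Eg: bottleneck 1, flow now 20.
No augmenting path remains; maximum flow = 20.
By max-flow min-cut, the minimum cut capacity equals the max flow.
In the residual graph, reachable from In: {In, A, B, F}.
Min-cut edges: In→C (8), A→D (3), F→Eg (9); capacity 8 + 3 + 9 = 20.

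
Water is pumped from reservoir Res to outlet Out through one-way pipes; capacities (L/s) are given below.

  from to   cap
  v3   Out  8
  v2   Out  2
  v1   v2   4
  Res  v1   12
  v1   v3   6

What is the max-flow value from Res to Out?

Augment Res→v1→v2→Out: bottleneck 2, flow now 2.
Augment Res→v1→v3→Out: bottleneck 6, flow now 8.
No augmenting path remains; maximum flow = 8.
In the residual graph, reachable from Res: {Res, v1, v2}.
Min-cut edges: v1→v3 (6), v2→Out (2); capacity 6 + 2 = 8.
This cut is saturated, so no flow can exceed 8.

8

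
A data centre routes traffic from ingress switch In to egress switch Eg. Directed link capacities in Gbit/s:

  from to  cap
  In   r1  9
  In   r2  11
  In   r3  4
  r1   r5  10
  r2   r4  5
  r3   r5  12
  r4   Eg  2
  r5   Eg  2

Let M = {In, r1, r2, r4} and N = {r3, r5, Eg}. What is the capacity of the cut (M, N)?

16

Edges leaving {In, r1, r2, r4}: In→r3 (4), r1→r5 (10), r4→Eg (2).
Cut capacity = 4 + 10 + 2 = 16.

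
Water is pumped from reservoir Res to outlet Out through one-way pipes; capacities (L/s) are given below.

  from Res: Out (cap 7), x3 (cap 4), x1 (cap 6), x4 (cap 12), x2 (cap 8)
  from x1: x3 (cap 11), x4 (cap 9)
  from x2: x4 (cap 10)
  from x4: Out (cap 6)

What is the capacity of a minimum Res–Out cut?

13

Augment Res→Out: bottleneck 7, flow now 7.
Augment Res→x4→Out: bottleneck 6, flow now 13.
No augmenting path remains; maximum flow = 13.
By max-flow min-cut, the minimum cut capacity equals the max flow.
In the residual graph, reachable from Res: {Res, x1, x2, x3, x4}.
Min-cut edges: Res→Out (7), x4→Out (6); capacity 7 + 6 = 13.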